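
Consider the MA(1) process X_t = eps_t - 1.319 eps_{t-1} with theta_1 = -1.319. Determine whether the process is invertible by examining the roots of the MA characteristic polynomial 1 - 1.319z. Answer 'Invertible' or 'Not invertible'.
\text{Not invertible}

The MA(q) characteristic polynomial is P(z) = 1 - 1.319z.
Invertibility requires all roots to lie outside the unit circle, i.e. |z| > 1 for every root.
This is linear in z: 1 + (-1.319) z = 0  =>  z = -1/(-1.319) = 0.75815,  |z| = 0.75815.
Moduli of all roots: 0.7582.
All moduli strictly greater than 1? No.
Verdict: Not invertible.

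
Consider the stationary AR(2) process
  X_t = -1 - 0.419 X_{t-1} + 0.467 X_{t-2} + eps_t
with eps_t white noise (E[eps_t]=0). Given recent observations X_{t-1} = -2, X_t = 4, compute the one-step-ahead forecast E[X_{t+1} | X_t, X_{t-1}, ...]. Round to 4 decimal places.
E[X_{t+1} \mid \mathcal F_t] = -3.6100

For an AR(p) model X_t = c + sum_i phi_i X_{t-i} + eps_t, the
one-step-ahead conditional mean is
  E[X_{t+1} | X_t, ...] = c + sum_i phi_i X_{t+1-i}.
Substitute known values:
  E[X_{t+1} | ...] = -1 + (-0.419) * (4) + (0.467) * (-2)
                   = -3.6100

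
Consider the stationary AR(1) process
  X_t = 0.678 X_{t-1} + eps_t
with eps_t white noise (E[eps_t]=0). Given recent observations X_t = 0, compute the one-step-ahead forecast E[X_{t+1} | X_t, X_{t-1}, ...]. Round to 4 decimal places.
E[X_{t+1} \mid \mathcal F_t] = 0.0000

For an AR(p) model X_t = c + sum_i phi_i X_{t-i} + eps_t, the
one-step-ahead conditional mean is
  E[X_{t+1} | X_t, ...] = c + sum_i phi_i X_{t+1-i}.
Substitute known values:
  E[X_{t+1} | ...] = (0.678) * (0)
                   = 0.0000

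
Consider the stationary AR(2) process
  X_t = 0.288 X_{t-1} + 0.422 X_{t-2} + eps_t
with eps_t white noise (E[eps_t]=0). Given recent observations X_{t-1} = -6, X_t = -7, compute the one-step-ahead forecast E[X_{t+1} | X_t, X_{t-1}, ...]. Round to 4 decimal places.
E[X_{t+1} \mid \mathcal F_t] = -4.5480

For an AR(p) model X_t = c + sum_i phi_i X_{t-i} + eps_t, the
one-step-ahead conditional mean is
  E[X_{t+1} | X_t, ...] = c + sum_i phi_i X_{t+1-i}.
Substitute known values:
  E[X_{t+1} | ...] = (0.288) * (-7) + (0.422) * (-6)
                   = -4.5480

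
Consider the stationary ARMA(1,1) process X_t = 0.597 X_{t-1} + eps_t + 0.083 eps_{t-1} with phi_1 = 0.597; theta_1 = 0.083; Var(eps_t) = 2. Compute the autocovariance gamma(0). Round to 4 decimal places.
\gamma(0) = 3.4369

Multiply the model equation by X_{t-k} and take expectations. With theta_0 = psi_0 = 1 and psi_j the MA(infinity) weights, this gives
  gamma(k) - sum_i phi_i gamma(k-i) = c_k,
  c_k = sigma^2 * sum_{j=k..q} theta_j psi_{j-k}   (c_k = 0 for k > q),
using gamma(-m) = gamma(m).
psi-weights needed (psi_j = theta_j + sum_i phi_i psi_{j-i}):
  psi_1 = theta_1 + phi_1 = 0.083 + (0.597) = 0.68
Right-hand sides:
  c_0 = sigma^2 (1 + theta_1 psi_1) = 2 * (1 + (0.083)(0.68)) = 2 * 1.05644 = 2.11288
  c_1 = sigma^2 theta_1 = 2 * (0.083) = 0.166
  c_2 = 0
Equations for k = 0 and k = 1 (AR order 1):
  gamma(0) = phi_1 gamma(1) + c_0
  gamma(1) = phi_1 gamma(0) + c_1
Substituting the second into the first: gamma(0) (1 - phi_1^2) = c_0 + phi_1 c_1, so
  gamma(0) = (c_0 + phi_1 c_1) / (1 - phi_1^2) = (2.11288 + (0.597)(0.166)) / (1 - (0.597)^2) = 2.211982 / 0.643591 = 3.436937.
Therefore gamma(0) = 3.4369 (to 4 decimal places).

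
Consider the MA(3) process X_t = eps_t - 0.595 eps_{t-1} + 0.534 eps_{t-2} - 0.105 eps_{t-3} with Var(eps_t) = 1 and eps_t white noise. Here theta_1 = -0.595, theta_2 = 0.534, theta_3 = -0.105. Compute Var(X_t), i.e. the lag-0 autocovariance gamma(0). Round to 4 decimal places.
\gamma(0) = 1.6502

For an MA(q) process X_t = eps_t + sum_i theta_i eps_{t-i} with
Var(eps_t) = sigma^2, the variance is
  gamma(0) = sigma^2 * (1 + sum_i theta_i^2).
  sum_i theta_i^2 = (-0.595)^2 + (0.534)^2 + (-0.105)^2 = 0.354025 + 0.285156 + 0.011025 = 0.650206.
  gamma(0) = 1 * (1 + 0.650206) = 1 * 1.650206 = 1.650206, which rounds to 1.6502.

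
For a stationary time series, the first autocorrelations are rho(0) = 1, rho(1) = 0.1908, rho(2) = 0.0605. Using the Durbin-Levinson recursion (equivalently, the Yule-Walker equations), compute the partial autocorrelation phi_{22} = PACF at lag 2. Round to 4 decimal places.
\phi_{22} = 0.0250

The PACF at lag k is phi_{kk}, the last component of the solution
to the Yule-Walker system G_k phi = r_k where
  (G_k)_{ij} = rho(|i - j|), (r_k)_i = rho(i), i,j = 1..k.
Equivalently, Durbin-Levinson gives phi_{kk} iteratively:
  phi_{11} = rho(1)
  phi_{kk} = [rho(k) - sum_{j=1..k-1} phi_{k-1,j} rho(k-j)]
            / [1 - sum_{j=1..k-1} phi_{k-1,j} rho(j)],
  phi_{k,j} = phi_{k-1,j} - phi_{kk} phi_{k-1,k-j},  j = 1..k-1.
Step k = 1:
  phi_11 = rho(1) = 0.1908.
Step k = 2:
  phi_22 = [rho(2) - phi_11 rho(1)] / [1 - phi_11 rho(1)] = [0.0605 - (0.1908)(0.1908)] / [1 - (0.1908)(0.1908)]
         = 0.02409536 / 0.96359536 = 0.025.
Therefore phi_{22} = 0.0250.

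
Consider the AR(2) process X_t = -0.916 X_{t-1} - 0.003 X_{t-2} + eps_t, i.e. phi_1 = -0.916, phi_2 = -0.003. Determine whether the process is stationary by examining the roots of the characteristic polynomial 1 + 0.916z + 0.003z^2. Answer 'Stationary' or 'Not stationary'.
\text{Stationary}

The AR(p) characteristic polynomial is P(z) = 1 + 0.916z + 0.003z^2.
Stationarity requires all roots to lie outside the unit circle, i.e. |z| > 1 for every root.
Set 1 + (0.916) z + (0.003) z^2 = 0, i.e. a z^2 + b z + c = 0 with a = 0.003, b = 0.916, c = 1.
Discriminant D = b^2 - 4ac = (0.916)^2 - 4*(0.003)*1 = 0.839056 - (0.012) = 0.827056.
D >= 0, so the roots are real: z = (-b +/- sqrt(D)) / (2a) = (-0.916 +/- 0.909426) / (0.006).
  z_1 = (-0.916 + 0.909426) / (0.006) = -1.0956,   |z_1| = 1.0956.
  z_2 = (-0.916 - 0.909426) / (0.006) = -304.2377,   |z_2| = 304.2377.
Moduli of all roots: 1.0956, 304.2377.
All moduli strictly greater than 1? Yes.
Verdict: Stationary.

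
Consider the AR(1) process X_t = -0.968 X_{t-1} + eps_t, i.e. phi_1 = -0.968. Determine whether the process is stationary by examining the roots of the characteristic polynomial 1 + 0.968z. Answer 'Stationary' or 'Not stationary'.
\text{Stationary}

The AR(p) characteristic polynomial is P(z) = 1 + 0.968z.
Stationarity requires all roots to lie outside the unit circle, i.e. |z| > 1 for every root.
This is linear in z: 1 + (0.968) z = 0  =>  z = -1/(0.968) = -1.033058,  |z| = 1.033058.
Moduli of all roots: 1.0331.
All moduli strictly greater than 1? Yes.
Verdict: Stationary.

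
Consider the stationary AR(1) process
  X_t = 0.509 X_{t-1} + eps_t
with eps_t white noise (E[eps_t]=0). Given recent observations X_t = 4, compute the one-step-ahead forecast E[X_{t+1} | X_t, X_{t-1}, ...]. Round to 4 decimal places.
E[X_{t+1} \mid \mathcal F_t] = 2.0360

For an AR(p) model X_t = c + sum_i phi_i X_{t-i} + eps_t, the
one-step-ahead conditional mean is
  E[X_{t+1} | X_t, ...] = c + sum_i phi_i X_{t+1-i}.
Substitute known values:
  E[X_{t+1} | ...] = (0.509) * (4)
                   = 2.0360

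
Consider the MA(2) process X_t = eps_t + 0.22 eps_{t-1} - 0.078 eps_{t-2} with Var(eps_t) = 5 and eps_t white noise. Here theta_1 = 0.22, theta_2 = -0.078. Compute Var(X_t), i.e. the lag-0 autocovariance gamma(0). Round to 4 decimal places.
\gamma(0) = 5.2724

For an MA(q) process X_t = eps_t + sum_i theta_i eps_{t-i} with
Var(eps_t) = sigma^2, the variance is
  gamma(0) = sigma^2 * (1 + sum_i theta_i^2).
  sum_i theta_i^2 = (0.22)^2 + (-0.078)^2 = 0.0484 + 0.006084 = 0.054484.
  gamma(0) = 5 * (1 + 0.054484) = 5 * 1.054484 = 5.27242, which rounds to 5.2724.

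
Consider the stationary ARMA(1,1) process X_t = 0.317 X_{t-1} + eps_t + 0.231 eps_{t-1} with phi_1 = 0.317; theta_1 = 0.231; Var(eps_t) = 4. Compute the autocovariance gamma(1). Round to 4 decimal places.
\gamma(1) = 2.6153

Multiply the model equation by X_{t-k} and take expectations. With theta_0 = psi_0 = 1 and psi_j the MA(infinity) weights, this gives
  gamma(k) - sum_i phi_i gamma(k-i) = c_k,
  c_k = sigma^2 * sum_{j=k..q} theta_j psi_{j-k}   (c_k = 0 for k > q),
using gamma(-m) = gamma(m).
psi-weights needed (psi_j = theta_j + sum_i phi_i psi_{j-i}):
  psi_1 = theta_1 + phi_1 = 0.231 + (0.317) = 0.548
Right-hand sides:
  c_0 = sigma^2 (1 + theta_1 psi_1) = 4 * (1 + (0.231)(0.548)) = 4 * 1.126588 = 4.506352
  c_1 = sigma^2 theta_1 = 4 * (0.231) = 0.924
  c_2 = 0
Equations for k = 0 and k = 1 (AR order 1):
  gamma(0) = phi_1 gamma(1) + c_0
  gamma(1) = phi_1 gamma(0) + c_1
Substituting the second into the first: gamma(0) (1 - phi_1^2) = c_0 + phi_1 c_1, so
  gamma(0) = (c_0 + phi_1 c_1) / (1 - phi_1^2) = (4.506352 + (0.317)(0.924)) / (1 - (0.317)^2) = 4.79926 / 0.899511 = 5.33541.
  gamma(1) = phi_1 gamma(0) + c_1 = (0.317)(5.33541) + (0.924) = 2.615325.
Therefore gamma(1) = 2.6153 (to 4 decimal places).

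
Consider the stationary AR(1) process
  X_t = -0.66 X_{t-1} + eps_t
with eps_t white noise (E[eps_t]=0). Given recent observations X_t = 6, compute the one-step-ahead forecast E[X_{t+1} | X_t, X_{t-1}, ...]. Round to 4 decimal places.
E[X_{t+1} \mid \mathcal F_t] = -3.9600

For an AR(p) model X_t = c + sum_i phi_i X_{t-i} + eps_t, the
one-step-ahead conditional mean is
  E[X_{t+1} | X_t, ...] = c + sum_i phi_i X_{t+1-i}.
Substitute known values:
  E[X_{t+1} | ...] = (-0.66) * (6)
                   = -3.9600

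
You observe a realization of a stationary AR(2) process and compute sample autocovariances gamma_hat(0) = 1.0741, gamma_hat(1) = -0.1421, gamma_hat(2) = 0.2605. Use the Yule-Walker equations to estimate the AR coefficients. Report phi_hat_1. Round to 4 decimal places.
\hat\phi_{1} = -0.1020

The Yule-Walker equations for an AR(p) process read, in matrix form,
  Gamma_p phi = r_p,   with   (Gamma_p)_{ij} = gamma(|i - j|),
                       (r_p)_i = gamma(i),   i,j = 1..p.
Substitute the sample gammas (Toeplitz matrix and right-hand side of size 2):
  Gamma_p = [[1.0741, -0.1421], [-0.1421, 1.0741]]
  r_p     = [-0.1421, 0.2605]
Written out:
  1.0741 phi_1 - 0.1421 phi_2 = -0.1421
  -0.1421 phi_1 + 1.0741 phi_2 = 0.2605
Solve by Cramer's rule:
  det = gamma(0)^2 - gamma(1)^2 = (1.0741)^2 - (-0.1421)^2 = 1.15369081 - 0.02019241 = 1.1334984
  phi_hat_1 = [gamma(1) gamma(0) - gamma(1) gamma(2)] / det = [(-0.1421)(1.0741) - (-0.1421)(0.2605)] / 1.1334984 = -0.11561256 / 1.1334984 = -0.102
  phi_hat_2 = [gamma(0) gamma(2) - gamma(1)^2] / det = [(1.0741)(0.2605) - (-0.1421)^2] / 1.1334984 = 0.25961064 / 1.1334984 = 0.229
So phi_hat = [-0.1020, 0.2290].
Therefore phi_hat_1 = -0.1020.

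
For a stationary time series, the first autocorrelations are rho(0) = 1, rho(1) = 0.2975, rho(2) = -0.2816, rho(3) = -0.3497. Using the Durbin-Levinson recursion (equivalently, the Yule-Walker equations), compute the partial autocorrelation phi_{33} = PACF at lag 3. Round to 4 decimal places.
\phi_{33} = -0.1460

The PACF at lag k is phi_{kk}, the last component of the solution
to the Yule-Walker system G_k phi = r_k where
  (G_k)_{ij} = rho(|i - j|), (r_k)_i = rho(i), i,j = 1..k.
Equivalently, Durbin-Levinson gives phi_{kk} iteratively:
  phi_{11} = rho(1)
  phi_{kk} = [rho(k) - sum_{j=1..k-1} phi_{k-1,j} rho(k-j)]
            / [1 - sum_{j=1..k-1} phi_{k-1,j} rho(j)],
  phi_{k,j} = phi_{k-1,j} - phi_{kk} phi_{k-1,k-j},  j = 1..k-1.
Step k = 1:
  phi_11 = rho(1) = 0.2975.
Step k = 2:
  phi_22 = [rho(2) - phi_11 rho(1)] / [1 - phi_11 rho(1)] = [-0.2816 - (0.2975)(0.2975)] / [1 - (0.2975)(0.2975)]
         = -0.37010625 / 0.91149375 = -0.406044.
  Update: phi_21 = phi_11 - phi_22 phi_11 = 0.2975 - (-0.406044)(0.2975) = 0.418298.
Step k = 3:
  phi_33 = [rho(3) - phi_21 rho(2) - phi_22 rho(1)] / [1 - phi_21 rho(1) - phi_22 rho(2)]
    numerator   = -0.3497 - (0.418298)(-0.2816) - (-0.406044)(0.2975) = -0.1111093
    denominator = 1 - (0.418298)(0.2975) - (-0.406044)(-0.2816) = 0.76121446
  phi_33 = -0.1111093 / 0.76121446 = -0.146.
Therefore phi_{33} = -0.1460.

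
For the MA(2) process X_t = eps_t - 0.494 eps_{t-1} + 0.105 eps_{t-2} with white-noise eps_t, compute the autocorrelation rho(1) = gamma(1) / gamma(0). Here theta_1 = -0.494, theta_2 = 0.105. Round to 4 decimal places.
\rho(1) = -0.4349

For an MA(q) process with theta_0 = 1, the autocovariance is
  gamma(k) = sigma^2 * sum_{i=0..q-k} theta_i * theta_{i+k},
and rho(k) = gamma(k) / gamma(0). Sigma^2 cancels.
  numerator   = (1)*(-0.494) + (-0.494)*(0.105) = -0.54587.
  denominator = (1)^2 + (-0.494)^2 + (0.105)^2 = 1.255061.
  rho(1) = -0.54587 / 1.255061 = -0.4349.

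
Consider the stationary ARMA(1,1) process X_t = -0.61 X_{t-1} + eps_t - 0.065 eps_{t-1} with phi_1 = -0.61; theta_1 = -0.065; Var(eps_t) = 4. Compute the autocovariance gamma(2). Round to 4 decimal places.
\gamma(2) = 2.7270

Multiply the model equation by X_{t-k} and take expectations. With theta_0 = psi_0 = 1 and psi_j the MA(infinity) weights, this gives
  gamma(k) - sum_i phi_i gamma(k-i) = c_k,
  c_k = sigma^2 * sum_{j=k..q} theta_j psi_{j-k}   (c_k = 0 for k > q),
using gamma(-m) = gamma(m).
psi-weights needed (psi_j = theta_j + sum_i phi_i psi_{j-i}):
  psi_1 = theta_1 + phi_1 = -0.065 + (-0.61) = -0.675
Right-hand sides:
  c_0 = sigma^2 (1 + theta_1 psi_1) = 4 * (1 + (-0.065)(-0.675)) = 4 * 1.043875 = 4.1755
  c_1 = sigma^2 theta_1 = 4 * (-0.065) = -0.26
  c_2 = 0
Equations for k = 0 and k = 1 (AR order 1):
  gamma(0) = phi_1 gamma(1) + c_0
  gamma(1) = phi_1 gamma(0) + c_1
Substituting the second into the first: gamma(0) (1 - phi_1^2) = c_0 + phi_1 c_1, so
  gamma(0) = (c_0 + phi_1 c_1) / (1 - phi_1^2) = (4.1755 + (-0.61)(-0.26)) / (1 - (-0.61)^2) = 4.3341 / 0.6279 = 6.902532.
  gamma(1) = phi_1 gamma(0) + c_1 = (-0.61)(6.902532) + (-0.26) = -4.470545.
For k = 2 (> q): gamma(2) = phi_1 gamma(1) = (-0.61)(-4.470545) = 2.727032.
Therefore gamma(2) = 2.7270 (to 4 decimal places).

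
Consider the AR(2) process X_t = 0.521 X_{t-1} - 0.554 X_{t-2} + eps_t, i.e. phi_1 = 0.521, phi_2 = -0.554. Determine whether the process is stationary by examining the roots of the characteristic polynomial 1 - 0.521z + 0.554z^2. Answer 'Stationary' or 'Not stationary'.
\text{Stationary}

The AR(p) characteristic polynomial is P(z) = 1 - 0.521z + 0.554z^2.
Stationarity requires all roots to lie outside the unit circle, i.e. |z| > 1 for every root.
Set 1 + (-0.521) z + (0.554) z^2 = 0, i.e. a z^2 + b z + c = 0 with a = 0.554, b = -0.521, c = 1.
Discriminant D = b^2 - 4ac = (-0.521)^2 - 4*(0.554)*1 = 0.271441 - (2.216) = -1.944559.
D < 0, so the roots are the complex-conjugate pair z = (-b +/- i sqrt(-D)) / (2a) = 0.4702 +/- 1.2586i.
For a conjugate pair |z|^2 = z * conj(z) = (product of roots) = c/a = 1/(0.554) = 1.805054, so |z| = sqrt(1.805054) = 1.3435 for both roots.
Moduli of all roots: 1.3435, 1.3435.
All moduli strictly greater than 1? Yes.
Verdict: Stationary.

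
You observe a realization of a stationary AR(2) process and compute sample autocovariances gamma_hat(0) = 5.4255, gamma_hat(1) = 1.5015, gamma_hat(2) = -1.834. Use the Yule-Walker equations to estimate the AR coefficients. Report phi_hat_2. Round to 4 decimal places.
\hat\phi_{2} = -0.4490

The Yule-Walker equations for an AR(p) process read, in matrix form,
  Gamma_p phi = r_p,   with   (Gamma_p)_{ij} = gamma(|i - j|),
                       (r_p)_i = gamma(i),   i,j = 1..p.
Substitute the sample gammas (Toeplitz matrix and right-hand side of size 2):
  Gamma_p = [[5.4255, 1.5015], [1.5015, 5.4255]]
  r_p     = [1.5015, -1.834]
Written out:
  5.4255 phi_1 + 1.5015 phi_2 = 1.5015
  1.5015 phi_1 + 5.4255 phi_2 = -1.834
Solve by Cramer's rule:
  det = gamma(0)^2 - gamma(1)^2 = (5.4255)^2 - (1.5015)^2 = 29.43605025 - 2.25450225 = 27.181548
  phi_hat_1 = [gamma(1) gamma(0) - gamma(1) gamma(2)] / det = [(1.5015)(5.4255) - (1.5015)(-1.834)] / 27.181548 = 10.90013925 / 27.181548 = 0.401
  phi_hat_2 = [gamma(0) gamma(2) - gamma(1)^2] / det = [(5.4255)(-1.834) - (1.5015)^2] / 27.181548 = -12.20486925 / 27.181548 = -0.449
So phi_hat = [0.4010, -0.4490].
Therefore phi_hat_2 = -0.4490.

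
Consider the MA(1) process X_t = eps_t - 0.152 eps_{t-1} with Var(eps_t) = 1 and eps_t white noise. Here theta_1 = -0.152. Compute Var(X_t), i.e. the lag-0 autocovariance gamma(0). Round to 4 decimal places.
\gamma(0) = 1.0231

For an MA(q) process X_t = eps_t + sum_i theta_i eps_{t-i} with
Var(eps_t) = sigma^2, the variance is
  gamma(0) = sigma^2 * (1 + sum_i theta_i^2).
  sum_i theta_i^2 = (-0.152)^2 = 0.023104.
  gamma(0) = 1 * (1 + 0.023104) = 1 * 1.023104 = 1.023104, which rounds to 1.0231.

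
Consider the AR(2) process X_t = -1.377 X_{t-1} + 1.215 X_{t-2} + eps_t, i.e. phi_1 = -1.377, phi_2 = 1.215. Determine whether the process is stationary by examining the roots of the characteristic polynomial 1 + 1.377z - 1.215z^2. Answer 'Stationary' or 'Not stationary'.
\text{Not stationary}

The AR(p) characteristic polynomial is P(z) = 1 + 1.377z - 1.215z^2.
Stationarity requires all roots to lie outside the unit circle, i.e. |z| > 1 for every root.
Set 1 + (1.377) z + (-1.215) z^2 = 0, i.e. a z^2 + b z + c = 0 with a = -1.215, b = 1.377, c = 1.
Discriminant D = b^2 - 4ac = (1.377)^2 - 4*(-1.215)*1 = 1.896129 - (-4.86) = 6.756129.
D >= 0, so the roots are real: z = (-b +/- sqrt(D)) / (2a) = (-1.377 +/- 2.599255) / (-2.43).
  z_1 = (-1.377 + 2.599255) / (-2.43) = -0.503,   |z_1| = 0.503.
  z_2 = (-1.377 - 2.599255) / (-2.43) = 1.6363,   |z_2| = 1.6363.
Moduli of all roots: 0.5030, 1.6363.
All moduli strictly greater than 1? No.
Verdict: Not stationary.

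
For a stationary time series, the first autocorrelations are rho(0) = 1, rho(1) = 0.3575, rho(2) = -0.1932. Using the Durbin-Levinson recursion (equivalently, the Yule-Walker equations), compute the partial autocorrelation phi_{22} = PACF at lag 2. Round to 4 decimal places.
\phi_{22} = -0.3680

The PACF at lag k is phi_{kk}, the last component of the solution
to the Yule-Walker system G_k phi = r_k where
  (G_k)_{ij} = rho(|i - j|), (r_k)_i = rho(i), i,j = 1..k.
Equivalently, Durbin-Levinson gives phi_{kk} iteratively:
  phi_{11} = rho(1)
  phi_{kk} = [rho(k) - sum_{j=1..k-1} phi_{k-1,j} rho(k-j)]
            / [1 - sum_{j=1..k-1} phi_{k-1,j} rho(j)],
  phi_{k,j} = phi_{k-1,j} - phi_{kk} phi_{k-1,k-j},  j = 1..k-1.
Step k = 1:
  phi_11 = rho(1) = 0.3575.
Step k = 2:
  phi_22 = [rho(2) - phi_11 rho(1)] / [1 - phi_11 rho(1)] = [-0.1932 - (0.3575)(0.3575)] / [1 - (0.3575)(0.3575)]
         = -0.32100625 / 0.87219375 = -0.368.
Therefore phi_{22} = -0.3680.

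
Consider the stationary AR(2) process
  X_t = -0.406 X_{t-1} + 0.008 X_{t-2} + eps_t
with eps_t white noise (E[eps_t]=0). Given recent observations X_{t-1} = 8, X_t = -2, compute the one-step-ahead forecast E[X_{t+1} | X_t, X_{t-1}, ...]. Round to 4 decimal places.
E[X_{t+1} \mid \mathcal F_t] = 0.8760

For an AR(p) model X_t = c + sum_i phi_i X_{t-i} + eps_t, the
one-step-ahead conditional mean is
  E[X_{t+1} | X_t, ...] = c + sum_i phi_i X_{t+1-i}.
Substitute known values:
  E[X_{t+1} | ...] = (-0.406) * (-2) + (0.008) * (8)
                   = 0.8760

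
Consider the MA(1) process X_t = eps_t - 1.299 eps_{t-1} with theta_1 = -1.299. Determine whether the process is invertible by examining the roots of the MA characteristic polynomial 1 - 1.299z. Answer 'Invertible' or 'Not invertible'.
\text{Not invertible}

The MA(q) characteristic polynomial is P(z) = 1 - 1.299z.
Invertibility requires all roots to lie outside the unit circle, i.e. |z| > 1 for every root.
This is linear in z: 1 + (-1.299) z = 0  =>  z = -1/(-1.299) = 0.769823,  |z| = 0.769823.
Moduli of all roots: 0.7698.
All moduli strictly greater than 1? No.
Verdict: Not invertible.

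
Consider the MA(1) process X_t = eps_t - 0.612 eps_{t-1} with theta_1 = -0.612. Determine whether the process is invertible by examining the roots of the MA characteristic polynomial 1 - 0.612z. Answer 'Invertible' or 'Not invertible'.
\text{Invertible}

The MA(q) characteristic polynomial is P(z) = 1 - 0.612z.
Invertibility requires all roots to lie outside the unit circle, i.e. |z| > 1 for every root.
This is linear in z: 1 + (-0.612) z = 0  =>  z = -1/(-0.612) = 1.633987,  |z| = 1.633987.
Moduli of all roots: 1.6340.
All moduli strictly greater than 1? Yes.
Verdict: Invertible.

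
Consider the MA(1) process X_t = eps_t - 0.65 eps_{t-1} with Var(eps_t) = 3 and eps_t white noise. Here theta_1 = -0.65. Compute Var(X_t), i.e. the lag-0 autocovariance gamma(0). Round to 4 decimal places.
\gamma(0) = 4.2675

For an MA(q) process X_t = eps_t + sum_i theta_i eps_{t-i} with
Var(eps_t) = sigma^2, the variance is
  gamma(0) = sigma^2 * (1 + sum_i theta_i^2).
  sum_i theta_i^2 = (-0.65)^2 = 0.4225.
  gamma(0) = 3 * (1 + 0.4225) = 3 * 1.4225 = 4.2675.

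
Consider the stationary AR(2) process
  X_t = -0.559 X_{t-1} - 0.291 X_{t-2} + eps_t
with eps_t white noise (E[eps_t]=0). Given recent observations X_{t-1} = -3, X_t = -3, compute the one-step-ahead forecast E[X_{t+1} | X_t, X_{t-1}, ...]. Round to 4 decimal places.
E[X_{t+1} \mid \mathcal F_t] = 2.5500

For an AR(p) model X_t = c + sum_i phi_i X_{t-i} + eps_t, the
one-step-ahead conditional mean is
  E[X_{t+1} | X_t, ...] = c + sum_i phi_i X_{t+1-i}.
Substitute known values:
  E[X_{t+1} | ...] = (-0.559) * (-3) + (-0.291) * (-3)
                   = 2.5500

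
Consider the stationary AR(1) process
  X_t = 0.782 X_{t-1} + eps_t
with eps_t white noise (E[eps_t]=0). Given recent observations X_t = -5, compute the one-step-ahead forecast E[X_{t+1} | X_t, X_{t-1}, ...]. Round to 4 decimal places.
E[X_{t+1} \mid \mathcal F_t] = -3.9100

For an AR(p) model X_t = c + sum_i phi_i X_{t-i} + eps_t, the
one-step-ahead conditional mean is
  E[X_{t+1} | X_t, ...] = c + sum_i phi_i X_{t+1-i}.
Substitute known values:
  E[X_{t+1} | ...] = (0.782) * (-5)
                   = -3.9100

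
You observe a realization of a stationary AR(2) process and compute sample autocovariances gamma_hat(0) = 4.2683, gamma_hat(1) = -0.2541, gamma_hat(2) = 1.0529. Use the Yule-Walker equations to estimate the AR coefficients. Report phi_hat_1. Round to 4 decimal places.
\hat\phi_{1} = -0.0450

The Yule-Walker equations for an AR(p) process read, in matrix form,
  Gamma_p phi = r_p,   with   (Gamma_p)_{ij} = gamma(|i - j|),
                       (r_p)_i = gamma(i),   i,j = 1..p.
Substitute the sample gammas (Toeplitz matrix and right-hand side of size 2):
  Gamma_p = [[4.2683, -0.2541], [-0.2541, 4.2683]]
  r_p     = [-0.2541, 1.0529]
Written out:
  4.2683 phi_1 - 0.2541 phi_2 = -0.2541
  -0.2541 phi_1 + 4.2683 phi_2 = 1.0529
Solve by Cramer's rule:
  det = gamma(0)^2 - gamma(1)^2 = (4.2683)^2 - (-0.2541)^2 = 18.21838489 - 0.06456681 = 18.15381808
  phi_hat_1 = [gamma(1) gamma(0) - gamma(1) gamma(2)] / det = [(-0.2541)(4.2683) - (-0.2541)(1.0529)] / 18.15381808 = -0.81703314 / 18.15381808 = -0.045
  phi_hat_2 = [gamma(0) gamma(2) - gamma(1)^2] / det = [(4.2683)(1.0529) - (-0.2541)^2] / 18.15381808 = 4.42952626 / 18.15381808 = 0.244
So phi_hat = [-0.0450, 0.2440].
Therefore phi_hat_1 = -0.0450.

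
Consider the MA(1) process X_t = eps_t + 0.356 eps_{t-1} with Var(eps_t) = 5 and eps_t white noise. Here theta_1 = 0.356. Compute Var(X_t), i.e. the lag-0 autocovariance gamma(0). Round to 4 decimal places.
\gamma(0) = 5.6337

For an MA(q) process X_t = eps_t + sum_i theta_i eps_{t-i} with
Var(eps_t) = sigma^2, the variance is
  gamma(0) = sigma^2 * (1 + sum_i theta_i^2).
  sum_i theta_i^2 = (0.356)^2 = 0.126736.
  gamma(0) = 5 * (1 + 0.126736) = 5 * 1.126736 = 5.63368, which rounds to 5.6337.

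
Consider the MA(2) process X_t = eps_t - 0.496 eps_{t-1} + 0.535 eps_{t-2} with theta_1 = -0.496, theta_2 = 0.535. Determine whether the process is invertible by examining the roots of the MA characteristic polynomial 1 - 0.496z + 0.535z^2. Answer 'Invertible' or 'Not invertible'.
\text{Invertible}

The MA(q) characteristic polynomial is P(z) = 1 - 0.496z + 0.535z^2.
Invertibility requires all roots to lie outside the unit circle, i.e. |z| > 1 for every root.
Set 1 + (-0.496) z + (0.535) z^2 = 0, i.e. a z^2 + b z + c = 0 with a = 0.535, b = -0.496, c = 1.
Discriminant D = b^2 - 4ac = (-0.496)^2 - 4*(0.535)*1 = 0.246016 - (2.14) = -1.893984.
D < 0, so the roots are the complex-conjugate pair z = (-b +/- i sqrt(-D)) / (2a) = 0.4636 +/- 1.2862i.
For a conjugate pair |z|^2 = z * conj(z) = (product of roots) = c/a = 1/(0.535) = 1.869159, so |z| = sqrt(1.869159) = 1.3672 for both roots.
Moduli of all roots: 1.3672, 1.3672.
All moduli strictly greater than 1? Yes.
Verdict: Invertible.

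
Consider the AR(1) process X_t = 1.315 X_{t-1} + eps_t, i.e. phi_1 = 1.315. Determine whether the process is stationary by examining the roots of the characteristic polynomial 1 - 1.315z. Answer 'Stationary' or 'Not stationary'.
\text{Not stationary}

The AR(p) characteristic polynomial is P(z) = 1 - 1.315z.
Stationarity requires all roots to lie outside the unit circle, i.e. |z| > 1 for every root.
This is linear in z: 1 + (-1.315) z = 0  =>  z = -1/(-1.315) = 0.760456,  |z| = 0.760456.
Moduli of all roots: 0.7605.
All moduli strictly greater than 1? No.
Verdict: Not stationary.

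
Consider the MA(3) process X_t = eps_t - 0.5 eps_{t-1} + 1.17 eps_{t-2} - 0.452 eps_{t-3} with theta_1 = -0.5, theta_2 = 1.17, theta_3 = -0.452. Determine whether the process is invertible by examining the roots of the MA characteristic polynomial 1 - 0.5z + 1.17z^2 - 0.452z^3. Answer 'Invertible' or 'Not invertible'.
\text{Not invertible}

The MA(q) characteristic polynomial is P(z) = 1 - 0.5z + 1.17z^2 - 0.452z^3.
Invertibility requires all roots to lie outside the unit circle, i.e. |z| > 1 for every root.
Degree 3: look for a simple real root z0 first, then factor out (1 - z/z0) and solve the remaining quadratic.
Testing z0 = 2.5: P(2.5) = 1 + (-0.5)(2.5) + (1.17)(2.5)^2 + (-0.452)(2.5)^3
  = 1 + (-1.25) + (7.3125) + (-7.0625) = 0.  So z_0 = 2.5 is a root, |z_0| = 2.5.
Divide out the factor (1 - 0.4 z) = (1 - z/z0) (since 1/z0 = 0.4):
  P(z) = (1 - 0.4 z)(1 + (-0.1) z + (1.13) z^2)
  [check: z-coef -0.1 - (0.4) = -0.5; z^2-coef 1.13 - (0.4)(-0.1) = 1.17; z^3-coef -(0.4)(1.13) = -0.452.]
Remaining roots from the quadratic factor 1 + (-0.1) z + (1.13) z^2:
  Set 1 + (-0.1) z + (1.13) z^2 = 0, i.e. a z^2 + b z + c = 0 with a = 1.13, b = -0.1, c = 1.
  Discriminant D = b^2 - 4ac = (-0.1)^2 - 4*(1.13)*1 = 0.01 - (4.52) = -4.51.
  D < 0, so the roots are the complex-conjugate pair z = (-b +/- i sqrt(-D)) / (2a) = 0.0442 +/- 0.9397i.
  For a conjugate pair |z|^2 = z * conj(z) = (product of roots) = c/a = 1/(1.13) = 0.884956, so |z| = sqrt(0.884956) = 0.9407 for both roots.
Moduli of all roots: 2.5000, 0.9407, 0.9407.
All moduli strictly greater than 1? No.
Verdict: Not invertible.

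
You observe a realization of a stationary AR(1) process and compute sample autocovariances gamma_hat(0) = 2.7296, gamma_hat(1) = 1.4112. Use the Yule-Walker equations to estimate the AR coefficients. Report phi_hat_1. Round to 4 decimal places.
\hat\phi_{1} = 0.5170

The Yule-Walker equations for an AR(p) process read, in matrix form,
  Gamma_p phi = r_p,   with   (Gamma_p)_{ij} = gamma(|i - j|),
                       (r_p)_i = gamma(i),   i,j = 1..p.
Substitute the sample gammas (Toeplitz matrix and right-hand side of size 1):
  Gamma_p = [[2.7296]]
  r_p     = [1.4112]
With p = 1 this is the single equation gamma(0) phi_1 = gamma(1):
  phi_hat_1 = gamma(1) / gamma(0) = 1.4112 / 2.7296 = 0.5170.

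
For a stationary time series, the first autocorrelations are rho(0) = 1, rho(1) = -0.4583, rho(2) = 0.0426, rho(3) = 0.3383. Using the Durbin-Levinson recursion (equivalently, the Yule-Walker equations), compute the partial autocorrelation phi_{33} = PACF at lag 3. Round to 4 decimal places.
\phi_{33} = 0.3510

The PACF at lag k is phi_{kk}, the last component of the solution
to the Yule-Walker system G_k phi = r_k where
  (G_k)_{ij} = rho(|i - j|), (r_k)_i = rho(i), i,j = 1..k.
Equivalently, Durbin-Levinson gives phi_{kk} iteratively:
  phi_{11} = rho(1)
  phi_{kk} = [rho(k) - sum_{j=1..k-1} phi_{k-1,j} rho(k-j)]
            / [1 - sum_{j=1..k-1} phi_{k-1,j} rho(j)],
  phi_{k,j} = phi_{k-1,j} - phi_{kk} phi_{k-1,k-j},  j = 1..k-1.
Step k = 1:
  phi_11 = rho(1) = -0.4583.
Step k = 2:
  phi_22 = [rho(2) - phi_11 rho(1)] / [1 - phi_11 rho(1)] = [0.0426 - (-0.4583)(-0.4583)] / [1 - (-0.4583)(-0.4583)]
         = -0.16743889 / 0.78996111 = -0.211958.
  Update: phi_21 = phi_11 - phi_22 phi_11 = -0.4583 - (-0.211958)(-0.4583) = -0.555441.
Step k = 3:
  phi_33 = [rho(3) - phi_21 rho(2) - phi_22 rho(1)] / [1 - phi_21 rho(1) - phi_22 rho(2)]
    numerator   = 0.3383 - (-0.555441)(0.0426) - (-0.211958)(-0.4583) = 0.26482123
    denominator = 1 - (-0.555441)(-0.4583) - (-0.211958)(0.0426) = 0.75447103
  phi_33 = 0.26482123 / 0.75447103 = 0.351.
Therefore phi_{33} = 0.3510.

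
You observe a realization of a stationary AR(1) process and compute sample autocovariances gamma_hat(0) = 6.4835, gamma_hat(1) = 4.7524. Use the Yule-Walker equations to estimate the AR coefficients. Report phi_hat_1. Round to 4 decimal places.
\hat\phi_{1} = 0.7330

The Yule-Walker equations for an AR(p) process read, in matrix form,
  Gamma_p phi = r_p,   with   (Gamma_p)_{ij} = gamma(|i - j|),
                       (r_p)_i = gamma(i),   i,j = 1..p.
Substitute the sample gammas (Toeplitz matrix and right-hand side of size 1):
  Gamma_p = [[6.4835]]
  r_p     = [4.7524]
With p = 1 this is the single equation gamma(0) phi_1 = gamma(1):
  phi_hat_1 = gamma(1) / gamma(0) = 4.7524 / 6.4835 = 0.7330.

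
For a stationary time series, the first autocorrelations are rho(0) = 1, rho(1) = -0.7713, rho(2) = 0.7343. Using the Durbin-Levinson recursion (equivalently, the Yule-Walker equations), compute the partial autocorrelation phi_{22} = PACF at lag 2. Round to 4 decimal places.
\phi_{22} = 0.3441

The PACF at lag k is phi_{kk}, the last component of the solution
to the Yule-Walker system G_k phi = r_k where
  (G_k)_{ij} = rho(|i - j|), (r_k)_i = rho(i), i,j = 1..k.
Equivalently, Durbin-Levinson gives phi_{kk} iteratively:
  phi_{11} = rho(1)
  phi_{kk} = [rho(k) - sum_{j=1..k-1} phi_{k-1,j} rho(k-j)]
            / [1 - sum_{j=1..k-1} phi_{k-1,j} rho(j)],
  phi_{k,j} = phi_{k-1,j} - phi_{kk} phi_{k-1,k-j},  j = 1..k-1.
Step k = 1:
  phi_11 = rho(1) = -0.7713.
Step k = 2:
  phi_22 = [rho(2) - phi_11 rho(1)] / [1 - phi_11 rho(1)] = [0.7343 - (-0.7713)(-0.7713)] / [1 - (-0.7713)(-0.7713)]
         = 0.13939631 / 0.40509631 = 0.3441.
Therefore phi_{22} = 0.3441.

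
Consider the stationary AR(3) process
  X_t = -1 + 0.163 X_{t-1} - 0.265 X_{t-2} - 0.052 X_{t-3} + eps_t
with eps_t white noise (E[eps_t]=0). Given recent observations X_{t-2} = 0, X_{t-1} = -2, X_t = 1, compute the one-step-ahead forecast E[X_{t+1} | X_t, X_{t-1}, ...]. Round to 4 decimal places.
E[X_{t+1} \mid \mathcal F_t] = -0.3070

For an AR(p) model X_t = c + sum_i phi_i X_{t-i} + eps_t, the
one-step-ahead conditional mean is
  E[X_{t+1} | X_t, ...] = c + sum_i phi_i X_{t+1-i}.
Substitute known values:
  E[X_{t+1} | ...] = -1 + (0.163) * (1) + (-0.265) * (-2) + (-0.052) * (0)
                   = -0.3070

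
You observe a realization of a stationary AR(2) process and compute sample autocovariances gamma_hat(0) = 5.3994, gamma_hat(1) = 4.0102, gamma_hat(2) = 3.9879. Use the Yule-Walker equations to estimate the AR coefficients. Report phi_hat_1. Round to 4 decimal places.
\hat\phi_{1} = 0.4330

The Yule-Walker equations for an AR(p) process read, in matrix form,
  Gamma_p phi = r_p,   with   (Gamma_p)_{ij} = gamma(|i - j|),
                       (r_p)_i = gamma(i),   i,j = 1..p.
Substitute the sample gammas (Toeplitz matrix and right-hand side of size 2):
  Gamma_p = [[5.3994, 4.0102], [4.0102, 5.3994]]
  r_p     = [4.0102, 3.9879]
Written out:
  5.3994 phi_1 + 4.0102 phi_2 = 4.0102
  4.0102 phi_1 + 5.3994 phi_2 = 3.9879
Solve by Cramer's rule:
  det = gamma(0)^2 - gamma(1)^2 = (5.3994)^2 - (4.0102)^2 = 29.15352036 - 16.08170404 = 13.07181632
  phi_hat_1 = [gamma(1) gamma(0) - gamma(1) gamma(2)] / det = [(4.0102)(5.3994) - (4.0102)(3.9879)] / 13.07181632 = 5.6603973 / 13.07181632 = 0.433
  phi_hat_2 = [gamma(0) gamma(2) - gamma(1)^2] / det = [(5.3994)(3.9879) - (4.0102)^2] / 13.07181632 = 5.45056322 / 13.07181632 = 0.417
So phi_hat = [0.4330, 0.4170].
Therefore phi_hat_1 = 0.4330.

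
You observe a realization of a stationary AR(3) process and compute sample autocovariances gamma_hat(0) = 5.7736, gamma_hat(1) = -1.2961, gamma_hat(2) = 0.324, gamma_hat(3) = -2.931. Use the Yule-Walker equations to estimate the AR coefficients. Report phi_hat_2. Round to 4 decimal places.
\hat\phi_{2} = -0.1100

The Yule-Walker equations for an AR(p) process read, in matrix form,
  Gamma_p phi = r_p,   with   (Gamma_p)_{ij} = gamma(|i - j|),
                       (r_p)_i = gamma(i),   i,j = 1..p.
Substitute the sample gammas (Toeplitz matrix and right-hand side of size 3):
  Gamma_p = [[5.7736, -1.2961, 0.324], [-1.2961, 5.7736, -1.2961], [0.324, -1.2961, 5.7736]]
  r_p     = [-1.2961, 0.324, -2.931]
Written out (R1..R3):
  (R1) 5.7736 phi_1 - 1.2961 phi_2 + 0.324 phi_3 = -1.2961
  (R2) -1.2961 phi_1 + 5.7736 phi_2 - 1.2961 phi_3 = 0.324
  (R3) 0.324 phi_1 - 1.2961 phi_2 + 5.7736 phi_3 = -2.931
Gaussian elimination:
  R2 <- R2 - (-1.2961/5.7736) R1 = R2 - (-0.224487) R1:  5.482642 phi_2 - 1.223366 phi_3 = 0.033042
  R3 <- R3 - (0.324/5.7736) R1 = R3 - (0.056118) R1:  -1.223366 phi_2 + 5.755418 phi_3 = -2.858266
  R3 <- R3 - (-1.223366/5.482642) R2 = R3 - (-0.223134) R2:  5.482443 phi_3 = -2.850893
Back-substitution:
  phi_hat_3 = -2.850893 / 5.482443 = -0.520004
  phi_hat_2 = (0.033042 - (-1.223366)(-0.520004)) / 5.482642 = -0.110004
  phi_hat_1 = (-1.2961 - (-1.2961)(-0.110004) - (0.324)(-0.520004)) / 5.7736 = -0.220001
So phi_hat = [-0.2200, -0.1100, -0.5200].
Therefore phi_hat_2 = -0.1100.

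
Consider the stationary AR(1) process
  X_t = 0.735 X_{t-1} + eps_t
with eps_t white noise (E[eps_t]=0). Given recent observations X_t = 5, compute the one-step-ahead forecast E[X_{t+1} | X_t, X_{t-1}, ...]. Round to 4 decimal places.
E[X_{t+1} \mid \mathcal F_t] = 3.6750

For an AR(p) model X_t = c + sum_i phi_i X_{t-i} + eps_t, the
one-step-ahead conditional mean is
  E[X_{t+1} | X_t, ...] = c + sum_i phi_i X_{t+1-i}.
Substitute known values:
  E[X_{t+1} | ...] = (0.735) * (5)
                   = 3.6750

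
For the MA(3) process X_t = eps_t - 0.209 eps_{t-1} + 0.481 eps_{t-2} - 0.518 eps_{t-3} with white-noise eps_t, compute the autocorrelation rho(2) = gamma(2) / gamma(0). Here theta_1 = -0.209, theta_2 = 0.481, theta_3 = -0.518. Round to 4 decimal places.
\rho(2) = 0.3818

For an MA(q) process with theta_0 = 1, the autocovariance is
  gamma(k) = sigma^2 * sum_{i=0..q-k} theta_i * theta_{i+k},
and rho(k) = gamma(k) / gamma(0). Sigma^2 cancels.
  numerator   = (1)*(0.481) + (-0.209)*(-0.518) = 0.589262.
  denominator = (1)^2 + (-0.209)^2 + (0.481)^2 + (-0.518)^2 = 1.543366.
  rho(2) = 0.589262 / 1.543366 = 0.3818.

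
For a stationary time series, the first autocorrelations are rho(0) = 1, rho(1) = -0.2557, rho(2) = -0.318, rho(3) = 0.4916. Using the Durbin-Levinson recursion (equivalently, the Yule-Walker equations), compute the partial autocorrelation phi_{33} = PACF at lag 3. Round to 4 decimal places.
\phi_{33} = 0.3500

The PACF at lag k is phi_{kk}, the last component of the solution
to the Yule-Walker system G_k phi = r_k where
  (G_k)_{ij} = rho(|i - j|), (r_k)_i = rho(i), i,j = 1..k.
Equivalently, Durbin-Levinson gives phi_{kk} iteratively:
  phi_{11} = rho(1)
  phi_{kk} = [rho(k) - sum_{j=1..k-1} phi_{k-1,j} rho(k-j)]
            / [1 - sum_{j=1..k-1} phi_{k-1,j} rho(j)],
  phi_{k,j} = phi_{k-1,j} - phi_{kk} phi_{k-1,k-j},  j = 1..k-1.
Step k = 1:
  phi_11 = rho(1) = -0.2557.
Step k = 2:
  phi_22 = [rho(2) - phi_11 rho(1)] / [1 - phi_11 rho(1)] = [-0.318 - (-0.2557)(-0.2557)] / [1 - (-0.2557)(-0.2557)]
         = -0.38338249 / 0.93461751 = -0.410203.
  Update: phi_21 = phi_11 - phi_22 phi_11 = -0.2557 - (-0.410203)(-0.2557) = -0.360589.
Step k = 3:
  phi_33 = [rho(3) - phi_21 rho(2) - phi_22 rho(1)] / [1 - phi_21 rho(1) - phi_22 rho(2)]
    numerator   = 0.4916 - (-0.360589)(-0.318) - (-0.410203)(-0.2557) = 0.27204397
    denominator = 1 - (-0.360589)(-0.2557) - (-0.410203)(-0.318) = 0.77735303
  phi_33 = 0.27204397 / 0.77735303 = 0.35.
Therefore phi_{33} = 0.3500.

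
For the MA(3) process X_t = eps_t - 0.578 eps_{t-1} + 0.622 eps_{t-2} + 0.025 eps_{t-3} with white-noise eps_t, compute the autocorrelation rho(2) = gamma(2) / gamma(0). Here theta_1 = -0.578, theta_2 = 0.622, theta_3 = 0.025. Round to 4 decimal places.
\rho(2) = 0.3529

For an MA(q) process with theta_0 = 1, the autocovariance is
  gamma(k) = sigma^2 * sum_{i=0..q-k} theta_i * theta_{i+k},
and rho(k) = gamma(k) / gamma(0). Sigma^2 cancels.
  numerator   = (1)*(0.622) + (-0.578)*(0.025) = 0.60755.
  denominator = (1)^2 + (-0.578)^2 + (0.622)^2 + (0.025)^2 = 1.721593.
  rho(2) = 0.60755 / 1.721593 = 0.3529.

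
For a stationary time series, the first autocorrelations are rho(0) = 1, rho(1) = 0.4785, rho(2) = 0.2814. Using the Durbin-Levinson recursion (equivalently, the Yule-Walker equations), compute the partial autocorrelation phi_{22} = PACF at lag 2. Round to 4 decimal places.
\phi_{22} = 0.0680

The PACF at lag k is phi_{kk}, the last component of the solution
to the Yule-Walker system G_k phi = r_k where
  (G_k)_{ij} = rho(|i - j|), (r_k)_i = rho(i), i,j = 1..k.
Equivalently, Durbin-Levinson gives phi_{kk} iteratively:
  phi_{11} = rho(1)
  phi_{kk} = [rho(k) - sum_{j=1..k-1} phi_{k-1,j} rho(k-j)]
            / [1 - sum_{j=1..k-1} phi_{k-1,j} rho(j)],
  phi_{k,j} = phi_{k-1,j} - phi_{kk} phi_{k-1,k-j},  j = 1..k-1.
Step k = 1:
  phi_11 = rho(1) = 0.4785.
Step k = 2:
  phi_22 = [rho(2) - phi_11 rho(1)] / [1 - phi_11 rho(1)] = [0.2814 - (0.4785)(0.4785)] / [1 - (0.4785)(0.4785)]
         = 0.05243775 / 0.77103775 = 0.068.
Therefore phi_{22} = 0.0680.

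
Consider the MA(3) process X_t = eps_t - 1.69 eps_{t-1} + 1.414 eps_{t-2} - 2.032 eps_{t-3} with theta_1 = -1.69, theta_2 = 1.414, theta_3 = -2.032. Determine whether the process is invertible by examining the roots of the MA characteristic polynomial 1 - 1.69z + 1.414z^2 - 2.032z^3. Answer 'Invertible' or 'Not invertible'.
\text{Not invertible}

The MA(q) characteristic polynomial is P(z) = 1 - 1.69z + 1.414z^2 - 2.032z^3.
Invertibility requires all roots to lie outside the unit circle, i.e. |z| > 1 for every root.
Degree 3: look for a simple real root z0 first, then factor out (1 - z/z0) and solve the remaining quadratic.
Testing z0 = 0.625: P(0.625) = 1 + (-1.69)(0.625) + (1.414)(0.625)^2 + (-2.032)(0.625)^3
  = 1 + (-1.05625) + (0.552344) + (-0.496094) = 0.  So z_0 = 0.625 is a root, |z_0| = 0.625.
Divide out the factor (1 - 1.6 z) = (1 - z/z0) (since 1/z0 = 1.6):
  P(z) = (1 - 1.6 z)(1 + (-0.09) z + (1.27) z^2)
  [check: z-coef -0.09 - (1.6) = -1.69; z^2-coef 1.27 - (1.6)(-0.09) = 1.414; z^3-coef -(1.6)(1.27) = -2.032.]
Remaining roots from the quadratic factor 1 + (-0.09) z + (1.27) z^2:
  Set 1 + (-0.09) z + (1.27) z^2 = 0, i.e. a z^2 + b z + c = 0 with a = 1.27, b = -0.09, c = 1.
  Discriminant D = b^2 - 4ac = (-0.09)^2 - 4*(1.27)*1 = 0.0081 - (5.08) = -5.0719.
  D < 0, so the roots are the complex-conjugate pair z = (-b +/- i sqrt(-D)) / (2a) = 0.0354 +/- 0.8866i.
  For a conjugate pair |z|^2 = z * conj(z) = (product of roots) = c/a = 1/(1.27) = 0.787402, so |z| = sqrt(0.787402) = 0.8874 for both roots.
Moduli of all roots: 0.6250, 0.8874, 0.8874.
All moduli strictly greater than 1? No.
Verdict: Not invertible.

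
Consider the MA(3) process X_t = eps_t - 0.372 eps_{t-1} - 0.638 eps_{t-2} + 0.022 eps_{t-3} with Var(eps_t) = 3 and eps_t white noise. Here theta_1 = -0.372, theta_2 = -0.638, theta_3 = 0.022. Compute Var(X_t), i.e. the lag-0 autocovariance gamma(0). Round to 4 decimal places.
\gamma(0) = 4.6377

For an MA(q) process X_t = eps_t + sum_i theta_i eps_{t-i} with
Var(eps_t) = sigma^2, the variance is
  gamma(0) = sigma^2 * (1 + sum_i theta_i^2).
  sum_i theta_i^2 = (-0.372)^2 + (-0.638)^2 + (0.022)^2 = 0.138384 + 0.407044 + 0.000484 = 0.545912.
  gamma(0) = 3 * (1 + 0.545912) = 3 * 1.545912 = 4.637736, which rounds to 4.6377.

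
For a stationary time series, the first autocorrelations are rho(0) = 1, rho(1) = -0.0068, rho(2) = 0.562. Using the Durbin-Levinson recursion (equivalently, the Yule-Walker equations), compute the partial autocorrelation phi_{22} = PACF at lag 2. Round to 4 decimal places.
\phi_{22} = 0.5620

The PACF at lag k is phi_{kk}, the last component of the solution
to the Yule-Walker system G_k phi = r_k where
  (G_k)_{ij} = rho(|i - j|), (r_k)_i = rho(i), i,j = 1..k.
Equivalently, Durbin-Levinson gives phi_{kk} iteratively:
  phi_{11} = rho(1)
  phi_{kk} = [rho(k) - sum_{j=1..k-1} phi_{k-1,j} rho(k-j)]
            / [1 - sum_{j=1..k-1} phi_{k-1,j} rho(j)],
  phi_{k,j} = phi_{k-1,j} - phi_{kk} phi_{k-1,k-j},  j = 1..k-1.
Step k = 1:
  phi_11 = rho(1) = -0.0068.
Step k = 2:
  phi_22 = [rho(2) - phi_11 rho(1)] / [1 - phi_11 rho(1)] = [0.562 - (-0.0068)(-0.0068)] / [1 - (-0.0068)(-0.0068)]
         = 0.56195376 / 0.99995376 = 0.562.
Therefore phi_{22} = 0.5620.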